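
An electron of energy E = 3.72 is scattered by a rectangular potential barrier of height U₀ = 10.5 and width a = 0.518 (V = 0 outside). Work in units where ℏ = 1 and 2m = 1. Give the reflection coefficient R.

R = 0.779

Since E < U₀ the interior solution is evanescent with decay constant κ = √(2m(U₀ − E))/ℏ = 2.604.
κa = 1.349, sinh(κa) = 1.797.
Matching ψ, ψ′ at both faces gives T = [1 + U₀² sinh²(κa) / (4E(U₀ − E))]⁻¹ = 1/4.527 = 0.221.
R = 1 − T = 0.779.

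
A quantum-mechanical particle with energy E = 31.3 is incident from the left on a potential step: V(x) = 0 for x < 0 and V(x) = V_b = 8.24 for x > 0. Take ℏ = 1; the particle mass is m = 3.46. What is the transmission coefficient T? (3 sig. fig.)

T = 0.994

On each side the TISE gives plane waves with k = √(2m(E − V))/ℏ: k₁ = √(2·3.46·31.3) = 14.72, k₂ = √(2·3.46·23.06) = 12.63.
Continuity of ψ and ψ′ at the step yields the reflection amplitude r = (k₁ − k₂)/(k₁ + k₂) = 0.07623; thus R = |r|² = 0.005811, T = 0.9942.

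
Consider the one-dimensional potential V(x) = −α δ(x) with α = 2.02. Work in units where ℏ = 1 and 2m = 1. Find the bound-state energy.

E = -1.02

The bound state is ψ(x) = √κ e^{−κ|x|}. The derivative jump ψ'(0⁺) − ψ'(0⁻) = −(2mα/ℏ²)ψ(0) fixes κ = mα/ℏ² = 1.010.
Then E = −ℏ²κ²/(2m) = −mα²/(2ℏ²) = -1.020.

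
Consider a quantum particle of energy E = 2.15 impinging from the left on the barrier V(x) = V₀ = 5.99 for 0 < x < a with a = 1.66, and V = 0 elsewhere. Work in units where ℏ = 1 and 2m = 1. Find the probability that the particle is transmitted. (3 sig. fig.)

T = 0.00549

Since E < V₀ the interior solution is evanescent with decay constant κ = √(2m(V₀ − E))/ℏ = 1.960.
κa = 3.253, sinh(κa) = 12.91.
The exact tunnelling result is T⁻¹ = 1 + V₀² sinh²(κa) / [4E(V₀ − E)] = 182.2, so T = 0.00549.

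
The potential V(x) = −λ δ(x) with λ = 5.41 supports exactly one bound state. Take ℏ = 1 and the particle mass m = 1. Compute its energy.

E = -14.6

For x ≠ 0 the bound state is ψ ∝ e^{−κ|x|}; integrating the TISE across the delta gives the cusp condition 2κ = 2mλ/ℏ², so κ = 5.410.
Then E = −ℏ²κ²/(2m) = −mλ²/(2ℏ²) = -14.63.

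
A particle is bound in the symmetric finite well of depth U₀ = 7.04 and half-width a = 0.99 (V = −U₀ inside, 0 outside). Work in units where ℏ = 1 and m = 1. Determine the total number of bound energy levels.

Define the well-strength parameter z₀ = (a/ℏ)√(2mU₀) = 0.99 × √(2·1·7.04) = 3.715.
A new bound state (alternating even/odd) appears each time z₀ passes a multiple of π/2, so N = ⌊2z₀/π⌋ + 1 = ⌊2.365⌋ + 1 = 3.

N = 3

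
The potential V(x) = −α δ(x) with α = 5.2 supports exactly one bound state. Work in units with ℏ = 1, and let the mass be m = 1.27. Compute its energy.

E = -17.2

The bound state is ψ(x) = √κ e^{−κ|x|}. The derivative jump ψ'(0⁺) − ψ'(0⁻) = −(2mα/ℏ²)ψ(0) fixes κ = mα/ℏ² = 6.604.
Then E = −ℏ²κ²/(2m) = −mα²/(2ℏ²) = -17.17.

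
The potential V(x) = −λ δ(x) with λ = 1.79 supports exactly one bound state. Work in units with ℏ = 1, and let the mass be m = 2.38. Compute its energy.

E = -3.81

For x ≠ 0 the bound state is ψ ∝ e^{−κ|x|}; integrating the TISE across the delta gives the cusp condition 2κ = 2mλ/ℏ², so κ = 4.260.
Then E = −ℏ²κ²/(2m) = −mλ²/(2ℏ²) = -3.813.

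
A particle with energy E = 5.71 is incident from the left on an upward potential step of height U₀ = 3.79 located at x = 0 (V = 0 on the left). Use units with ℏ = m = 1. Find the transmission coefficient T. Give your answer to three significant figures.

T = 0.929

The wavenumbers are k₁ = √(2mE)/ℏ = 3.379 on the left and k₂ = √(2m(E − U₀))/ℏ = 1.960 on the right.
Continuity of ψ and ψ′ at the step yields the reflection amplitude r = (k₁ − k₂)/(k₁ + k₂) = 0.2659; thus R = |r|² = 0.07072, T = 0.9293.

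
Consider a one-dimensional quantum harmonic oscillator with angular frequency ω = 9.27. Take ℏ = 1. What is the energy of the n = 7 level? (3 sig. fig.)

E = 69.5

Using E_n = (n + ½)ℏω: E_7 = 7.5 × 9.27 = 69.53.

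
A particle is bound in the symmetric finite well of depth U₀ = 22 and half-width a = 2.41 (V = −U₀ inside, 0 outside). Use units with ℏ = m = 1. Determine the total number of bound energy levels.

N = 11

The dimensionless depth is z₀ = a√(2mU₀)/ℏ = 2.41 × √(44.00) = 15.99.
The even/odd transcendental equations gain one root per π/2 in z₀, giving N = 1 + ⌊2z₀/π⌋ = 1 + ⌊10.18⌋ = 11.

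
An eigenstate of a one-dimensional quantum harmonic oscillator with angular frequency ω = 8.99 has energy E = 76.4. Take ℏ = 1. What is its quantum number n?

E_n = ℏω(n + ½) ⇒ n = E/(ℏω) − ½ = 76.4/8.99 − 0.5 = 7.998 → n = 8.

n = 8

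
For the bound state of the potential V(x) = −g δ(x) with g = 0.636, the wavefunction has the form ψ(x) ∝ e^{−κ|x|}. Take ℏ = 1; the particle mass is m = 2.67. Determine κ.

κ = 1.70

Integrating the TISE across x = 0 gives the cusp condition ψ'(0⁺) − ψ'(0⁻) = −(2mg/ℏ²)ψ(0).
With ψ ∝ e^{−κ|x|} this yields −2κ = −2mg/ℏ², so κ = mg/ℏ² = 1.698.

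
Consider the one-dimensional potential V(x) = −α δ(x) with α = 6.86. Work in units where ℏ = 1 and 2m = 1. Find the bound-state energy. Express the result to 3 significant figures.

E = -11.8

For x ≠ 0 the bound state is ψ ∝ e^{−κ|x|}; integrating the TISE across the delta gives the cusp condition 2κ = 2mα/ℏ², so κ = 3.430.
Then E = −ℏ²κ²/(2m) = −mα²/(2ℏ²) = -11.76.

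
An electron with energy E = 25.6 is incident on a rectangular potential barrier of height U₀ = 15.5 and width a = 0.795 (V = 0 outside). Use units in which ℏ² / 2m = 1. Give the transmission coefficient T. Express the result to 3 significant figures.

E > U₀: inside the barrier k₂ = √(2m(E − U₀))/ℏ = 3.178, k₂a = 2.527.
Matching at both interfaces gives T⁻¹ = 1 + U₀² sin²(k₂a) / [4E(E − U₀)] = 1.077, hence T = 0.928.

T = 0.928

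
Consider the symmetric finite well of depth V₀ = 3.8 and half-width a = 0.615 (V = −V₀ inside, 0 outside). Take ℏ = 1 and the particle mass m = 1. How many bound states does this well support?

The dimensionless depth is z₀ = a√(2mV₀)/ℏ = 0.615 × √(7.600) = 1.695.
The even/odd transcendental equations gain one root per π/2 in z₀, giving N = 1 + ⌊2z₀/π⌋ = 1 + ⌊1.079⌋ = 2.

N = 2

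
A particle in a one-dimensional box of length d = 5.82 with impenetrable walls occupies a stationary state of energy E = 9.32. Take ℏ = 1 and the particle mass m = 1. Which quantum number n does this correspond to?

From E_n = n²π²ℏ²/(2md²) invert to n = √(2md²E)/(πℏ).
n = (5.82/π) × √(2 × 1 × 9.32) = 7.998 → n = 8.

n = 8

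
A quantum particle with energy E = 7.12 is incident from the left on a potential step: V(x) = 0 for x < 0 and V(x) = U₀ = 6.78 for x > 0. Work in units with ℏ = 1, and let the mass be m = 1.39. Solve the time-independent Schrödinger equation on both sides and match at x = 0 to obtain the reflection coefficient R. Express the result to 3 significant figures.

R = 0.411

On each side the TISE gives plane waves with k = √(2m(E − V))/ℏ: k₁ = √(2·1.39·7.12) = 4.449, k₂ = √(2·1.39·0.34) = 0.9722.
Matching ψ and ψ′ at x = 0 gives r = (k₁ − k₂)/(k₁ + k₂), so R = r² = 0.4113 and T = 1 − R = 0.5887.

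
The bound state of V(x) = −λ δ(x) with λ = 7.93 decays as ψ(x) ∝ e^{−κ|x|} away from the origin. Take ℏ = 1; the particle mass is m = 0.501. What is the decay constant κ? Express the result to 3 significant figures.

κ = 3.97

Integrating the TISE across x = 0 gives the cusp condition ψ'(0⁺) − ψ'(0⁻) = −(2mλ/ℏ²)ψ(0).
With ψ ∝ e^{−κ|x|} this yields −2κ = −2mλ/ℏ², so κ = mλ/ℏ² = 3.973.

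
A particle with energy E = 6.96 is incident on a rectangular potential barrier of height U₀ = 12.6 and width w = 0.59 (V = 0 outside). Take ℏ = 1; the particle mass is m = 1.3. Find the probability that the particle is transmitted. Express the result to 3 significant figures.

E < U₀: inside the barrier ψ ∝ e^{±κx} with κ = √(2m(U₀ − E))/ℏ = 3.829.
κw = 2.259, sinh(κw) = 4.736.
Matching ψ, ψ′ at both faces gives T = [1 + U₀² sinh²(κw) / (4E(U₀ − E))]⁻¹ = 1/23.68 = 0.0422.

T = 0.0422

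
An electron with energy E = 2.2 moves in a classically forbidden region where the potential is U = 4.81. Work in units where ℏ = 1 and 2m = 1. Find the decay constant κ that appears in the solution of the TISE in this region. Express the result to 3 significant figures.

Since E < U the TISE in this region is ψ'' = κ²ψ with κ = √(2m(U − E))/ℏ.
κ = √(2 × 0.5 × 2.61) = 1.616.

κ = 1.62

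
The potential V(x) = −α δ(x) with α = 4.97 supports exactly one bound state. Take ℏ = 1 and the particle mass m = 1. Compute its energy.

E = -12.4

The bound state is ψ(x) = √κ e^{−κ|x|}. The derivative jump ψ'(0⁺) − ψ'(0⁻) = −(2mα/ℏ²)ψ(0) fixes κ = mα/ℏ² = 4.970.
Then E = −ℏ²κ²/(2m) = −mα²/(2ℏ²) = -12.35.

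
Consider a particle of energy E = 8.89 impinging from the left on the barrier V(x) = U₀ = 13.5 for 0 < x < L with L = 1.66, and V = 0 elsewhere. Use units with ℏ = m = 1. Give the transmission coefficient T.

T = 0.000151

Since E < U₀ the interior solution is evanescent with decay constant κ = √(2m(U₀ − E))/ℏ = 3.036.
κL = 5.040, sinh(κL) = 77.27.
The exact tunnelling result is T⁻¹ = 1 + U₀² sinh²(κL) / [4E(U₀ − E)] = 6639, so T = 0.000151.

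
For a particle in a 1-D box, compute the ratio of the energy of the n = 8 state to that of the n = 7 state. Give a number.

Since E_n ∝ n², the ratio is (8/7)² = 1.30612.

1.30612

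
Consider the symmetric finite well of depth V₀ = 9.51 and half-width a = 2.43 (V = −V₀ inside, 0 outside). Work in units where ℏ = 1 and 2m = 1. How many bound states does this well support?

The dimensionless depth is z₀ = a√(2mV₀)/ℏ = 2.43 × √(9.510) = 7.494.
A new bound state (alternating even/odd) appears each time z₀ passes a multiple of π/2, so N = ⌊2z₀/π⌋ + 1 = ⌊4.771⌋ + 1 = 5.

N = 5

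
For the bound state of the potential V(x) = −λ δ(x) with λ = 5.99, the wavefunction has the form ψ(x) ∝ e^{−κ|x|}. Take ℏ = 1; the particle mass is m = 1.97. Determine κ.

Integrate −(ℏ²/2m)ψ'' − λδ(x)ψ = Eψ from −ε to +ε: the ψ'' term gives ψ'(0⁺) − ψ'(0⁻) and the δ term gives −(2mλ/ℏ²)ψ(0).
With ψ ∝ e^{−κ|x|} this yields −2κ = −2mλ/ℏ², so κ = mλ/ℏ² = 11.80.

κ = 11.8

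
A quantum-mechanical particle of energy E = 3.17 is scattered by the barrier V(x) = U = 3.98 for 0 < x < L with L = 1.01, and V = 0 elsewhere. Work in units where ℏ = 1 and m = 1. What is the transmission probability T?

T = 0.189

Since E < U the interior solution is evanescent with decay constant κ = √(2m(U − E))/ℏ = 1.273.
κL = 1.286, sinh(κL) = 1.670.
The exact tunnelling result is T⁻¹ = 1 + U² sinh²(κL) / [4E(U − E)] = 5.301, so T = 0.189.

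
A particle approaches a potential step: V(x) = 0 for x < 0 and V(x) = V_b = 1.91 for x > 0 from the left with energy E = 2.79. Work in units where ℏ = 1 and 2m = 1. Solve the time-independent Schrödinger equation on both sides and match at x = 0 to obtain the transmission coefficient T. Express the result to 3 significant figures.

The wavenumbers are k₁ = √(2mE)/ℏ = 1.670 on the left and k₂ = √(2m(E − V_b))/ℏ = 0.9381 on the right.
Continuity of ψ and ψ′ at the step yields the reflection amplitude r = (k₁ − k₂)/(k₁ + k₂) = 0.2807; thus R = |r|² = 0.07881, T = 0.9212.

T = 0.921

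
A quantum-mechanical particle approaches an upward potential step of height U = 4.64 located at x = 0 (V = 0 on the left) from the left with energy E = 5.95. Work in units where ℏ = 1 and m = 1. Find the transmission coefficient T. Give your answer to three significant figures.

T = 0.869

The wavenumbers are k₁ = √(2mE)/ℏ = 3.450 on the left and k₂ = √(2m(E − U))/ℏ = 1.619 on the right.
Matching ψ and ψ′ at x = 0 gives r = (k₁ − k₂)/(k₁ + k₂), so R = r² = 0.1305 and T = 1 − R = 0.8695.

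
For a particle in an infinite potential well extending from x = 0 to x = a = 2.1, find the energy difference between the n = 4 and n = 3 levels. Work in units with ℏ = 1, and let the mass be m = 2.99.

E_n = n²π²ℏ²/(2ma²), so ΔE = (4² − 3²) π²ℏ²/(2ma²).
ΔE = 7 × π² / (2 × 2.99 × 2.1²) = 2.620.

ΔE = 2.62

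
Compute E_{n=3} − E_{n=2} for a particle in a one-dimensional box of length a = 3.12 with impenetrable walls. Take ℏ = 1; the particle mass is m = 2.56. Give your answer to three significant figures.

E_n = n²π²ℏ²/(2ma²), so ΔE = (3² − 2²) π²ℏ²/(2ma²).
ΔE = 5 × π² / (2 × 2.56 × 3.12²) = 0.9901.

ΔE = 0.990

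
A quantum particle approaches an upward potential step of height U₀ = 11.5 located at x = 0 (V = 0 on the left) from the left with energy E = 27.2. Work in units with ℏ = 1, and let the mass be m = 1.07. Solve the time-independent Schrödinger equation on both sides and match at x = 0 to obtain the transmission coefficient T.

T = 0.981

The wavenumbers are k₁ = √(2mE)/ℏ = 7.629 on the left and k₂ = √(2m(E − U₀))/ℏ = 5.796 on the right.
Matching ψ and ψ′ at x = 0 gives r = (k₁ − k₂)/(k₁ + k₂), so R = r² = 0.01864 and T = 1 − R = 0.9814.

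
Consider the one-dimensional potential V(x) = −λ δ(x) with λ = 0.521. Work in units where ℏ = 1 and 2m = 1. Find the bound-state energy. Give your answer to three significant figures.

E = -0.0679

For x ≠ 0 the bound state is ψ ∝ e^{−κ|x|}; integrating the TISE across the delta gives the cusp condition 2κ = 2mλ/ℏ², so κ = 0.2605.
Then E = −ℏ²κ²/(2m) = −mλ²/(2ℏ²) = -0.06786.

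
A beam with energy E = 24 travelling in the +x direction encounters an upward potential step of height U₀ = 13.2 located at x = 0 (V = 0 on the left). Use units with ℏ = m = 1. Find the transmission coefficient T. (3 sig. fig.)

T = 0.961

On each side the TISE gives plane waves with k = √(2m(E − V))/ℏ: k₁ = √(2·1·24) = 6.928, k₂ = √(2·1·10.8) = 4.648.
Matching ψ and ψ′ at x = 0 gives r = (k₁ − k₂)/(k₁ + k₂), so R = r² = 0.03882 and T = 1 − R = 0.9612.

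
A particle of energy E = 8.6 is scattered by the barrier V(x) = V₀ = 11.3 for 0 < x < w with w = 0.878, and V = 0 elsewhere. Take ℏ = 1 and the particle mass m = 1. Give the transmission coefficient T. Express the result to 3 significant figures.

Since E < V₀ the interior solution is evanescent with decay constant κ = √(2m(V₀ − E))/ℏ = 2.324.
κw = 2.040, sinh(κw) = 3.781.
The exact tunnelling result is T⁻¹ = 1 + V₀² sinh²(κw) / [4E(V₀ − E)] = 20.66, so T = 0.0484.

T = 0.0484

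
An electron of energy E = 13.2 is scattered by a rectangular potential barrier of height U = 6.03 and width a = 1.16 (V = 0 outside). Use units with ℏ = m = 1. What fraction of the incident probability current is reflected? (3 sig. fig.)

E > U: inside the barrier k₂ = √(2m(E − U))/ℏ = 3.787, k₂a = 4.393.
Matching at both interfaces gives T⁻¹ = 1 + U² sin²(k₂a) / [4E(E − U)] = 1.087, hence T = 0.920.
R = 1 − T = 0.0797.

R = 0.0797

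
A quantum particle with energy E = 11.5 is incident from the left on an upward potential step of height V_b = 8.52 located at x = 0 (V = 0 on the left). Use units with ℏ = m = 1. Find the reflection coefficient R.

The wavenumbers are k₁ = √(2mE)/ℏ = 4.796 on the left and k₂ = √(2m(E − V_b))/ℏ = 2.441 on the right.
Continuity of ψ and ψ′ at the step yields the reflection amplitude r = (k₁ − k₂)/(k₁ + k₂) = 0.3253; thus R = |r|² = 0.1058, T = 0.8942.

R = 0.106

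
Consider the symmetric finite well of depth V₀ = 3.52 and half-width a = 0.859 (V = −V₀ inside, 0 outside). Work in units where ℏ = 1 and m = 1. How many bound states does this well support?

N = 2

Define the well-strength parameter z₀ = (a/ℏ)√(2mV₀) = 0.859 × √(2·1·3.52) = 2.279.
The even/odd transcendental equations gain one root per π/2 in z₀, giving N = 1 + ⌊2z₀/π⌋ = 1 + ⌊1.451⌋ = 2.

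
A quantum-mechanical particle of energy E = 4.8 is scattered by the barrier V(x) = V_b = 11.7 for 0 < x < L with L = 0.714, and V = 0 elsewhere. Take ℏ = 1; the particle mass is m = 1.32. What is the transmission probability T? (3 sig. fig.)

T = 0.00869

E < V_b: inside the barrier ψ ∝ e^{±κx} with κ = √(2m(V_b − E))/ℏ = 4.268.
κL = 3.047, sinh(κL) = 10.51.
The exact tunnelling result is T⁻¹ = 1 + V_b² sinh²(κL) / [4E(V_b − E)] = 115.1, so T = 0.00869.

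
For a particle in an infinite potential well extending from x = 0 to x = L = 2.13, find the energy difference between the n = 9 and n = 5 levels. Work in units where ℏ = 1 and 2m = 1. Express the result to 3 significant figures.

E_n = n²π²ℏ²/(2mL²), so ΔE = (9² − 5²) π²ℏ²/(2mL²).
ΔE = 56 × π² / (2 × 0.5 × 2.13²) = 121.8.

ΔE = 122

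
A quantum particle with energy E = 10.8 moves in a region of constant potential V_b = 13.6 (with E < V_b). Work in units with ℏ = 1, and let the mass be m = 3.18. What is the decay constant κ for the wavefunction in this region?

Since E < V_b the TISE in this region is ψ'' = κ²ψ with κ = √(2m(V_b − E))/ℏ.
κ = √(2 × 3.18 × 2.8) = 4.220.

κ = 4.22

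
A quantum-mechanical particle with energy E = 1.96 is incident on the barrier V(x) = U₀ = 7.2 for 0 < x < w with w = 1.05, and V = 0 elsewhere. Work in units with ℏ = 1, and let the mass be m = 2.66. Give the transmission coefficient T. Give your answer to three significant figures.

E < U₀: inside the barrier ψ ∝ e^{±κx} with κ = √(2m(U₀ − E))/ℏ = 5.280.
κw = 5.544, sinh(κw) = 127.8.
The exact tunnelling result is T⁻¹ = 1 + U₀² sinh²(κw) / [4E(U₀ − E)] = 20620, so T = 0.0000485.

T = 0.0000485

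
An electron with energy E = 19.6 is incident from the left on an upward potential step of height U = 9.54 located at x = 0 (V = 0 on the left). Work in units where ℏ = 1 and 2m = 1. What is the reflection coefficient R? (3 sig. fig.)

R = 0.0273

The wavenumbers are k₁ = √(2mE)/ℏ = 4.427 on the left and k₂ = √(2m(E − U))/ℏ = 3.172 on the right.
Continuity of ψ and ψ′ at the step yields the reflection amplitude r = (k₁ − k₂)/(k₁ + k₂) = 0.1652; thus R = |r|² = 0.02730, T = 0.9727.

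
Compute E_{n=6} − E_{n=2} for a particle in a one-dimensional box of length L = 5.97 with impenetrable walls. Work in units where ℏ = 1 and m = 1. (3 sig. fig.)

ΔE = 4.43

E_n = n²π²ℏ²/(2mL²), so ΔE = (6² − 2²) π²ℏ²/(2mL²).
ΔE = 32 × π² / (2 × 1 × 5.97²) = 4.431.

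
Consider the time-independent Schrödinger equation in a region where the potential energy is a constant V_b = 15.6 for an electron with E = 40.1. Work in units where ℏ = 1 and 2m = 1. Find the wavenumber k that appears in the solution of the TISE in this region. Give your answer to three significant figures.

k = 4.95

With E > V_b the solution is oscillatory, ψ ∝ e^{±ikx} with k = √(2m(E − V_b))/ℏ.
k = √(2 × 0.5 × 24.5) = 4.950.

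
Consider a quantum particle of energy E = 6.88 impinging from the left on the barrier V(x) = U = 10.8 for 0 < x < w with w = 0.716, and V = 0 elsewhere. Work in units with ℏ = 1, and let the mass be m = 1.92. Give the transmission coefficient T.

E < U: inside the barrier ψ ∝ e^{±κx} with κ = √(2m(U − E))/ℏ = 3.880.
κw = 2.778, sinh(κw) = 8.012.
The exact tunnelling result is T⁻¹ = 1 + U² sinh²(κw) / [4E(U − E)] = 70.40, so T = 0.0142.

T = 0.0142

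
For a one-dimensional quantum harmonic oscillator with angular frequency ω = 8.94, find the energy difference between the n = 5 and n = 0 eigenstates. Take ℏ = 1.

ΔE = 44.7

E_n = ℏω(n + ½), so ΔE = (5 − 0) ℏω = 5 × 8.94 = 44.70.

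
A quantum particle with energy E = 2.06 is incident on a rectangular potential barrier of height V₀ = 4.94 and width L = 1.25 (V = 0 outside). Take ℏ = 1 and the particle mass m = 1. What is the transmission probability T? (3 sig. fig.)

T = 0.00960

E < V₀: inside the barrier ψ ∝ e^{±κx} with κ = √(2m(V₀ − E))/ℏ = 2.400.
κL = 3.000, sinh(κL) = 10.02.
Matching ψ, ψ′ at both faces gives T = [1 + V₀² sinh²(κL) / (4E(V₀ − E))]⁻¹ = 1/104.2 = 0.00960.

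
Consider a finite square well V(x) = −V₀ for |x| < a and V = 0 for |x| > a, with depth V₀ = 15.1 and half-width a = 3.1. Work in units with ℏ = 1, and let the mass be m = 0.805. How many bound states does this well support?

The dimensionless depth is z₀ = a√(2mV₀)/ℏ = 3.1 × √(24.31) = 15.28.
A new bound state (alternating even/odd) appears each time z₀ passes a multiple of π/2, so N = ⌊2z₀/π⌋ + 1 = ⌊9.731⌋ + 1 = 10.

N = 10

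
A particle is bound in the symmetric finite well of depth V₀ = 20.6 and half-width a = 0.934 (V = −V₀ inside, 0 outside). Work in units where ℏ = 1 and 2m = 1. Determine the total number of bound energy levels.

The dimensionless depth is z₀ = a√(2mV₀)/ℏ = 0.934 × √(20.60) = 4.239.
A new bound state (alternating even/odd) appears each time z₀ passes a multiple of π/2, so N = ⌊2z₀/π⌋ + 1 = ⌊2.699⌋ + 1 = 3.

N = 3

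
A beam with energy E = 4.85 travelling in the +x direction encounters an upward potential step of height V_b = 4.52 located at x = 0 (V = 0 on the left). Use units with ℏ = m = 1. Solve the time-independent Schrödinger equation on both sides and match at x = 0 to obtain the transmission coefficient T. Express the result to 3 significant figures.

T = 0.656

On each side the TISE gives plane waves with k = √(2m(E − V))/ℏ: k₁ = √(2·1·4.85) = 3.114, k₂ = √(2·1·0.33) = 0.8124.
Matching ψ and ψ′ at x = 0 gives r = (k₁ − k₂)/(k₁ + k₂), so R = r² = 0.3437 and T = 1 − R = 0.6563.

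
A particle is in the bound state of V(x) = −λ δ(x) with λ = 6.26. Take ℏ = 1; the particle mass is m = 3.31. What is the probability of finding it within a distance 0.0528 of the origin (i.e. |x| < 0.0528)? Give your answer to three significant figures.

P = 0.888

The normalised bound state is ψ = √κ e^{−κ|x|} with κ = mλ/ℏ² = 20.72.
P(|x| < d) = ∫_{−d}^{d} κ e^{−2κ|x|} dx = 1 − e^{−2κd} = 1 − e^{−2.188} = 0.8879.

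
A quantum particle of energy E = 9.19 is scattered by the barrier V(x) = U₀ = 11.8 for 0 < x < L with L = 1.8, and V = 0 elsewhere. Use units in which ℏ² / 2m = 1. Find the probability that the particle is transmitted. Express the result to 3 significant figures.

T = 0.00819

E < U₀: inside the barrier ψ ∝ e^{±κx} with κ = √(2m(U₀ − E))/ℏ = 1.616.
κL = 2.908, sinh(κL) = 9.133.
Matching ψ, ψ′ at both faces gives T = [1 + U₀² sinh²(κL) / (4E(U₀ − E))]⁻¹ = 1/122.0 = 0.00819.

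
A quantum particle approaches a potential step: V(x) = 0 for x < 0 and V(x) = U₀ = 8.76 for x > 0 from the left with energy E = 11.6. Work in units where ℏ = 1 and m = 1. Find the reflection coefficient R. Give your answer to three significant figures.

On each side the TISE gives plane waves with k = √(2m(E − V))/ℏ: k₁ = √(2·1·11.6) = 4.817, k₂ = √(2·1·2.84) = 2.383.
Continuity of ψ and ψ′ at the step yields the reflection amplitude r = (k₁ − k₂)/(k₁ + k₂) = 0.3380; thus R = |r|² = 0.1142, T = 0.8858.

R = 0.114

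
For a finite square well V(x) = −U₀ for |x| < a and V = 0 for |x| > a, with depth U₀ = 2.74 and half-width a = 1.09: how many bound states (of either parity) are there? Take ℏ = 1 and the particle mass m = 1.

The dimensionless depth is z₀ = a√(2mU₀)/ℏ = 1.09 × √(5.480) = 2.552.
The even/odd transcendental equations gain one root per π/2 in z₀, giving N = 1 + ⌊2z₀/π⌋ = 1 + ⌊1.624⌋ = 2.

N = 2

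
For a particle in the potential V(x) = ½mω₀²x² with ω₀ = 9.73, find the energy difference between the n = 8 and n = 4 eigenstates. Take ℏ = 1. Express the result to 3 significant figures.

ΔE = 38.9

E_n = ℏω₀(n + ½), so ΔE = (8 − 4) ℏω₀ = 4 × 9.73 = 38.92.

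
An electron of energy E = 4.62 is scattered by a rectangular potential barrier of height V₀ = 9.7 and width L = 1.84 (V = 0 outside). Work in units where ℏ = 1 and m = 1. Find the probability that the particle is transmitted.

E < V₀: inside the barrier ψ ∝ e^{±κx} with κ = √(2m(V₀ − E))/ℏ = 3.187.
κL = 5.865, sinh(κL) = 176.2.
Matching ψ, ψ′ at both faces gives T = [1 + V₀² sinh²(κL) / (4E(V₀ − E))]⁻¹ = 1/31130 = 0.0000321.

T = 0.0000321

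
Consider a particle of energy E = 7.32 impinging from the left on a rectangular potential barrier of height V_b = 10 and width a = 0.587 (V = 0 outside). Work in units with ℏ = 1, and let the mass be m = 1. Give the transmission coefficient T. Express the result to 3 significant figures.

T = 0.192

Since E < V_b the interior solution is evanescent with decay constant κ = √(2m(V_b − E))/ℏ = 2.315.
κa = 1.359, sinh(κa) = 1.818.
The exact tunnelling result is T⁻¹ = 1 + V_b² sinh²(κa) / [4E(V_b − E)] = 5.211, so T = 0.192.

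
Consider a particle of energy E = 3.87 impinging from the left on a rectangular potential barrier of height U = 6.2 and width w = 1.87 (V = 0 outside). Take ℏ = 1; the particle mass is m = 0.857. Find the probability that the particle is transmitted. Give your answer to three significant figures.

E < U: inside the barrier ψ ∝ e^{±κx} with κ = √(2m(U − E))/ℏ = 1.998.
κw = 3.737, sinh(κw) = 20.97.
Matching ψ, ψ′ at both faces gives T = [1 + U² sinh²(κw) / (4E(U − E))]⁻¹ = 1/469.9 = 0.00213.

T = 0.00213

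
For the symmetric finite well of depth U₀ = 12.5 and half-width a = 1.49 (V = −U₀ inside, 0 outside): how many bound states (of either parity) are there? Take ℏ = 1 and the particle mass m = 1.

N = 5

Define the well-strength parameter z₀ = (a/ℏ)√(2mU₀) = 1.49 × √(2·1·12.5) = 7.450.
A new bound state (alternating even/odd) appears each time z₀ passes a multiple of π/2, so N = ⌊2z₀/π⌋ + 1 = ⌊4.743⌋ + 1 = 5.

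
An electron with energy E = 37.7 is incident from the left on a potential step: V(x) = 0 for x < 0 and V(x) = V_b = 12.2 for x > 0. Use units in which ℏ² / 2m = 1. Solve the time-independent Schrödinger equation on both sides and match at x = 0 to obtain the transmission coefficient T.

T = 0.991

On each side the TISE gives plane waves with k = √(2m(E − V))/ℏ: k₁ = √(2·½·37.7) = 6.140, k₂ = √(2·½·25.5) = 5.050.
Matching ψ and ψ′ at x = 0 gives r = (k₁ − k₂)/(k₁ + k₂), so R = r² = 0.009494 and T = 1 − R = 0.9905.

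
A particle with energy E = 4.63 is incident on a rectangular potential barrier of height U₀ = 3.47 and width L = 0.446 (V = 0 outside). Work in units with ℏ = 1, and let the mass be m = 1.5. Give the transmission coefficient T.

T = 0.766

Above the barrier the interior wavenumber is k₂ = √(2m(E − U₀))/ℏ = 1.865, giving phase k₂L = 0.8320.
T = [1 + U₀² sin²(k₂L) / (4E(E − U₀))]⁻¹ = 1/1.306 = 0.766.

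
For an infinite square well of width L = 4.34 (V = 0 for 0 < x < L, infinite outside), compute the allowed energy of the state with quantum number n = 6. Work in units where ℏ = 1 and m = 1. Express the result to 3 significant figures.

The infinite-well eigenfunctions ψ_n = √(2/L) sin(nπx/L) vanish at both walls, giving E_n = n²π²ℏ²/(2mL²).
E_6 = 6² × π² / (2 × 1 × 4.34²) = 9.432.

E = 9.43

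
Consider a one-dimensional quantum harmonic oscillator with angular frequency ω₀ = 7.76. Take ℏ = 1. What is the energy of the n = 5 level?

E = 42.7

Using E_n = (n + ½)ℏω₀: E_5 = 5.5 × 7.76 = 42.68.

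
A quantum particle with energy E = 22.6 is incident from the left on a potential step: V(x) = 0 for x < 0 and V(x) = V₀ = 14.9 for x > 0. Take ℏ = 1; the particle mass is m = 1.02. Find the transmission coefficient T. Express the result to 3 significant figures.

T = 0.931

The wavenumbers are k₁ = √(2mE)/ℏ = 6.790 on the left and k₂ = √(2m(E − V₀))/ℏ = 3.963 on the right.
Matching ψ and ψ′ at x = 0 gives r = (k₁ − k₂)/(k₁ + k₂), so R = r² = 0.06910 and T = 1 − R = 0.9309.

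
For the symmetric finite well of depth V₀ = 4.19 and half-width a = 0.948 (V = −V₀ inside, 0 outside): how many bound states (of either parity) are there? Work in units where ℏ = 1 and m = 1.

The dimensionless depth is z₀ = a√(2mV₀)/ℏ = 0.948 × √(8.380) = 2.744.
The even/odd transcendental equations gain one root per π/2 in z₀, giving N = 1 + ⌊2z₀/π⌋ = 1 + ⌊1.747⌋ = 2.

N = 2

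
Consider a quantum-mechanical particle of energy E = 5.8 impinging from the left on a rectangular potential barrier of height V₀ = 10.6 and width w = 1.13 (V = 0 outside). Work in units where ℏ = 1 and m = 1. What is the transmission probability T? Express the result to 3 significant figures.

T = 0.00360

Since E < V₀ the interior solution is evanescent with decay constant κ = √(2m(V₀ − E))/ℏ = 3.098.
κw = 3.501, sinh(κw) = 16.56.
Matching ψ, ψ′ at both faces gives T = [1 + V₀² sinh²(κw) / (4E(V₀ − E))]⁻¹ = 1/277.8 = 0.00360.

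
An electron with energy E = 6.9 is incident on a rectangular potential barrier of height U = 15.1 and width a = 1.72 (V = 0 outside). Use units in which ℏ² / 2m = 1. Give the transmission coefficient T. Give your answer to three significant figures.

T = 0.000209

Since E < U the interior solution is evanescent with decay constant κ = √(2m(U − E))/ℏ = 2.864.
κa = 4.925, sinh(κa) = 68.86.
The exact tunnelling result is T⁻¹ = 1 + U² sinh²(κa) / [4E(U − E)] = 4779, so T = 0.000209.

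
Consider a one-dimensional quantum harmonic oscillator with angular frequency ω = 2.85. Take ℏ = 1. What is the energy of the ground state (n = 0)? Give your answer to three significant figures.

E = 1.43

Using E_n = (n + ½)ℏω: E_0 = 0.5 × 2.85 = 1.425.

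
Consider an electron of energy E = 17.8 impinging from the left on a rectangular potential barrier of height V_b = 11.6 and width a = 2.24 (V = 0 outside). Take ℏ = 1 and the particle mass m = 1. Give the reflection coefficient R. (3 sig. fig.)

R = 0.233

Above the barrier the interior wavenumber is k₂ = √(2m(E − V_b))/ℏ = 3.521, giving phase k₂a = 7.888.
Matching at both interfaces gives T⁻¹ = 1 + V_b² sin²(k₂a) / [4E(E − V_b)] = 1.304, hence T = 0.767.
R = 1 − T = 0.233.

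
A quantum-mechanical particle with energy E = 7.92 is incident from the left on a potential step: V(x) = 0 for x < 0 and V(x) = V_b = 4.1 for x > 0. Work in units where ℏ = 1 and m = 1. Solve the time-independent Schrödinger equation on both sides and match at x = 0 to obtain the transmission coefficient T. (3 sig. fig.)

On each side the TISE gives plane waves with k = √(2m(E − V))/ℏ: k₁ = √(2·1·7.92) = 3.980, k₂ = √(2·1·3.82) = 2.764.
Continuity of ψ and ψ′ at the step yields the reflection amplitude r = (k₁ − k₂)/(k₁ + k₂) = 0.1803; thus R = |r|² = 0.03251, T = 0.9675.

T = 0.967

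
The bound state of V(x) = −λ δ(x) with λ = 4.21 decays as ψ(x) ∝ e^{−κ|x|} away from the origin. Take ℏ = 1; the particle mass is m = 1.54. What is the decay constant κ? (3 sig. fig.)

Integrate −(ℏ²/2m)ψ'' − λδ(x)ψ = Eψ from −ε to +ε: the ψ'' term gives ψ'(0⁺) − ψ'(0⁻) and the δ term gives −(2mλ/ℏ²)ψ(0).
With ψ ∝ e^{−κ|x|} this yields −2κ = −2mλ/ℏ², so κ = mλ/ℏ² = 6.483.

κ = 6.48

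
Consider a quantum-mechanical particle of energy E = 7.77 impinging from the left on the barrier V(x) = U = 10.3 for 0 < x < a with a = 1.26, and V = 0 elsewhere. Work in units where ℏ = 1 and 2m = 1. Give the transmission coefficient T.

T = 0.0529

Since E < U the interior solution is evanescent with decay constant κ = √(2m(U − E))/ℏ = 1.591.
κa = 2.004, sinh(κa) = 3.643.
Matching ψ, ψ′ at both faces gives T = [1 + U² sinh²(κa) / (4E(U − E))]⁻¹ = 1/18.90 = 0.0529.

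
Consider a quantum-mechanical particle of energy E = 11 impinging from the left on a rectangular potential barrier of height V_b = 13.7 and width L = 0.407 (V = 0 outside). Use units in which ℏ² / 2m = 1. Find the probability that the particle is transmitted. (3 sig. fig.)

Since E < V_b the interior solution is evanescent with decay constant κ = √(2m(V_b − E))/ℏ = 1.643.
κL = 0.6688, sinh(κL) = 0.7197.
The exact tunnelling result is T⁻¹ = 1 + V_b² sinh²(κL) / [4E(V_b − E)] = 1.818, so T = 0.550.

T = 0.550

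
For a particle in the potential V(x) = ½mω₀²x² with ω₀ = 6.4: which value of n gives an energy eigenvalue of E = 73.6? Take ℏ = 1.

E_n = ℏω₀(n + ½) ⇒ n = E/(ℏω₀) − ½ = 73.6/6.4 − 0.5 = 11.000 → n = 11.

n = 11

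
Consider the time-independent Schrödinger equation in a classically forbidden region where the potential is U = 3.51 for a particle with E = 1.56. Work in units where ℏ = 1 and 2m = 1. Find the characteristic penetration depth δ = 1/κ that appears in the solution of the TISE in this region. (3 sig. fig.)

Since E < U the TISE in this region is ψ'' = κ²ψ with κ = √(2m(U − E))/ℏ.
κ = √(2 × 0.5 × 1.95) = 1.396. The penetration depth is δ = 1/κ = 0.716.

δ = 0.716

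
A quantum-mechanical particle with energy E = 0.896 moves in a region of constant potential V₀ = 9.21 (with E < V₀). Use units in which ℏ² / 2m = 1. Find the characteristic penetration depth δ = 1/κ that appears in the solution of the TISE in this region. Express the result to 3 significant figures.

δ = 0.347

Since E < V₀ the TISE in this region is ψ'' = κ²ψ with κ = √(2m(V₀ − E))/ℏ.
κ = √(2 × 0.5 × 8.314) = 2.883. The penetration depth is δ = 1/κ = 0.347.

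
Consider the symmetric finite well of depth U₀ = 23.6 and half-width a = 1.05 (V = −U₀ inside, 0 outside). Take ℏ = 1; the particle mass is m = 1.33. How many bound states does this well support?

N = 6

The dimensionless depth is z₀ = a√(2mU₀)/ℏ = 1.05 × √(62.78) = 8.319.
The even/odd transcendental equations gain one root per π/2 in z₀, giving N = 1 + ⌊2z₀/π⌋ = 1 + ⌊5.296⌋ = 6.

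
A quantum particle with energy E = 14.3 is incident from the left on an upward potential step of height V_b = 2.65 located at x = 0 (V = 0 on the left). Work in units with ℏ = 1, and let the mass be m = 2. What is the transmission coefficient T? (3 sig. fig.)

On each side the TISE gives plane waves with k = √(2m(E − V))/ℏ: k₁ = √(2·2·14.3) = 7.563, k₂ = √(2·2·11.65) = 6.826.
Matching ψ and ψ′ at x = 0 gives r = (k₁ − k₂)/(k₁ + k₂), so R = r² = 0.002621 and T = 1 − R = 0.9974.

T = 0.997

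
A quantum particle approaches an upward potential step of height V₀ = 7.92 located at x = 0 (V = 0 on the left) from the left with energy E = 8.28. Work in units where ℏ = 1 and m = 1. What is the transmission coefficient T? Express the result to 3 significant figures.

On each side the TISE gives plane waves with k = √(2m(E − V))/ℏ: k₁ = √(2·1·8.28) = 4.069, k₂ = √(2·1·0.36) = 0.8485.
Continuity of ψ and ψ′ at the step yields the reflection amplitude r = (k₁ − k₂)/(k₁ + k₂) = 0.6549; thus R = |r|² = 0.4289, T = 0.5711.

T = 0.571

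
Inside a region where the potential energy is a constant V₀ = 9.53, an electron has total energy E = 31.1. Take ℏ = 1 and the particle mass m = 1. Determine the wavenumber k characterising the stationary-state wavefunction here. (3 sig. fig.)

With E > V₀ the solution is oscillatory, ψ ∝ e^{±ikx} with k = √(2m(E − V₀))/ℏ.
k = √(2 × 1 × 21.57) = 6.568.

k = 6.57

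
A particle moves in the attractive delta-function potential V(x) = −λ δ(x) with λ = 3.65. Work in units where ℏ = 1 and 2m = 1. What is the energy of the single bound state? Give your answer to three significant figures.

E = -3.33

For x ≠ 0 the bound state is ψ ∝ e^{−κ|x|}; integrating the TISE across the delta gives the cusp condition 2κ = 2mλ/ℏ², so κ = 1.825.
Then E = −ℏ²κ²/(2m) = −mλ²/(2ℏ²) = -3.331.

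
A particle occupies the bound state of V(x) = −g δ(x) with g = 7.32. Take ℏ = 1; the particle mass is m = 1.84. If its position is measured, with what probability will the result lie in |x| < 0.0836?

P = 0.895

The normalised bound state is ψ = √κ e^{−κ|x|} with κ = mg/ℏ² = 13.47.
P(|x| < d) = ∫_{−d}^{d} κ e^{−2κ|x|} dx = 1 − e^{−2κd} = 1 − e^{−2.252} = 0.8948.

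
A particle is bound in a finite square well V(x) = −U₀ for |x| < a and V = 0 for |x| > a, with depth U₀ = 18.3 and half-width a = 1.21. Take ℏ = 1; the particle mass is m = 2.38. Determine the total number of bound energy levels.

N = 8

The dimensionless depth is z₀ = a√(2mU₀)/ℏ = 1.21 × √(87.11) = 11.29.
The even/odd transcendental equations gain one root per π/2 in z₀, giving N = 1 + ⌊2z₀/π⌋ = 1 + ⌊7.189⌋ = 8.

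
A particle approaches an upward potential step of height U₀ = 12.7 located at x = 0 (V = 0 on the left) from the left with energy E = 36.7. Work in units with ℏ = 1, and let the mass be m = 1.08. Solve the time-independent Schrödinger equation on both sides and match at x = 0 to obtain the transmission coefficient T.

On each side the TISE gives plane waves with k = √(2m(E − V))/ℏ: k₁ = √(2·1.08·36.7) = 8.903, k₂ = √(2·1.08·24) = 7.200.
Matching ψ and ψ′ at x = 0 gives r = (k₁ − k₂)/(k₁ + k₂), so R = r² = 0.01119 and T = 1 − R = 0.9888.

T = 0.989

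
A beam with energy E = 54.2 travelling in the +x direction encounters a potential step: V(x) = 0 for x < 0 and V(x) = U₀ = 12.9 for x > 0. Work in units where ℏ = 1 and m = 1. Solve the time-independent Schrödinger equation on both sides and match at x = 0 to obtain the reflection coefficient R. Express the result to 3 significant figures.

The wavenumbers are k₁ = √(2mE)/ℏ = 10.41 on the left and k₂ = √(2m(E − U₀))/ℏ = 9.088 on the right.
Continuity of ψ and ψ′ at the step yields the reflection amplitude r = (k₁ − k₂)/(k₁ + k₂) = 0.06785; thus R = |r|² = 0.004604, T = 0.9954.

R = 0.00460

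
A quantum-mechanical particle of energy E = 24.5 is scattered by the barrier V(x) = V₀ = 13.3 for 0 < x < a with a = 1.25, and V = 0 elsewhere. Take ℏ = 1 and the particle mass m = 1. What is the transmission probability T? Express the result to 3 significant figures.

T = 0.980

Above the barrier the interior wavenumber is k₂ = √(2m(E − V₀))/ℏ = 4.733, giving phase k₂a = 5.916.
Matching at both interfaces gives T⁻¹ = 1 + V₀² sin²(k₂a) / [4E(E − V₀)] = 1.021, hence T = 0.980.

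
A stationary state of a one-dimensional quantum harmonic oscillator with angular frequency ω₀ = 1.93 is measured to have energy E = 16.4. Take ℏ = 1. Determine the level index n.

Invert E_n = (n + ½)ℏω₀: n = E/ℏω₀ − ½ = 7.997, so n = 8.

n = 8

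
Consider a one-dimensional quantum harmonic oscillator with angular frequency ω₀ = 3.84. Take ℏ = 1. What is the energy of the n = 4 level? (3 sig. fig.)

E = 17.3

The oscillator eigenvalues are E_n = ℏω₀(n + ½), so E_4 = 3.84 × 4.5 = 17.28.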